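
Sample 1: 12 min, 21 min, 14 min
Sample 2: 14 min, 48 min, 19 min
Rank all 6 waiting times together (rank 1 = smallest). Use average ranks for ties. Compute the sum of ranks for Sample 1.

Sorted (ascending): 12, 14, 14, 19, 21, 48
The 2 values of 14 occupy positions 2–3 → average rank (2+3)/2 = 2.5.
Sample 1 values → pooled ranks: 12→1, 21→5, 14→2.5
Rank sum = 1 + 5 + 2.5 = 8.5

8.5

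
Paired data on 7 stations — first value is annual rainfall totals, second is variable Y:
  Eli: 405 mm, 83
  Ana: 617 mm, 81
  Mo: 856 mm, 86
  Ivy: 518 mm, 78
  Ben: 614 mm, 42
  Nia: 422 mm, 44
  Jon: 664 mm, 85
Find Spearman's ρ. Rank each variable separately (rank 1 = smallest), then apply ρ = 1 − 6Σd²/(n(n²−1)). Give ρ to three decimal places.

Ranks of variable 1: 1, 5, 7, 3, 4, 2, 6
Ranks of variable 2: 5, 4, 7, 3, 1, 2, 6
d = r₁ − r₂: -4, 1, 0, 0, 3, 0, 0
d²: 16, 1, 0, 0, 9, 0, 0; Σd² = 26
ρ = 1 − 6·26/(7·48) = 1 − 156/336 = 0.536

0.536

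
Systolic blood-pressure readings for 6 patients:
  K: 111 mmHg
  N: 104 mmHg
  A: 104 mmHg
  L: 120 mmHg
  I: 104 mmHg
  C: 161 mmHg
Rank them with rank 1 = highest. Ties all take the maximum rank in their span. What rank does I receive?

Sorted (descending): 161, 120, 111, 104, 104, 104
The 3 values of 104 occupy positions 4–6 → each gets rank 6.
I has value 104 mmHg → rank 6.

6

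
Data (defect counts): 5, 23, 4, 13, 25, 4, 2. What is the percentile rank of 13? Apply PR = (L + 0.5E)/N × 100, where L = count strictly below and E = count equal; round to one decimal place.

N = 7.
Strictly below 13: 4. Equal to 13: 1.
PR = (4 + 0.5·1)/7 × 100 = 64.3

64.3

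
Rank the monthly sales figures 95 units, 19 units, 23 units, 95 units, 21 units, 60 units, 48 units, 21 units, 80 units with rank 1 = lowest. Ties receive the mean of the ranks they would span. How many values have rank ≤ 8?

Sorted (ascending): 19, 21, 21, 23, 48, 60, 80, 95, 95
The 2 values of 21 occupy positions 2–3 → average rank (2+3)/2 = 2.5.
The 2 values of 95 occupy positions 8–9 → average rank (8+9)/2 = 8.5.
Ranks ≤ 8: {1, 2.5, 2.5, 4, 5, 6, 7} → 7 values.

7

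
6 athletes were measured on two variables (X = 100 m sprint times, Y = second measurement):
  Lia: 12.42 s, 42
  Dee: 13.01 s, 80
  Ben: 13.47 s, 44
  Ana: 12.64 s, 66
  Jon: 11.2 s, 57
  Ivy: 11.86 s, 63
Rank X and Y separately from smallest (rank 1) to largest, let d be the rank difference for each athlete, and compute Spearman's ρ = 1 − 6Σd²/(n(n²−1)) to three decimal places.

Ranks of variable 1: 3, 5, 6, 4, 1, 2
Ranks of variable 2: 1, 6, 2, 5, 3, 4
d = r₁ − r₂: 2, -1, 4, -1, -2, -2
d²: 4, 1, 16, 1, 4, 4; Σd² = 30
ρ = 1 − 6·30/(6·35) = 1 − 180/210 = 0.143

0.143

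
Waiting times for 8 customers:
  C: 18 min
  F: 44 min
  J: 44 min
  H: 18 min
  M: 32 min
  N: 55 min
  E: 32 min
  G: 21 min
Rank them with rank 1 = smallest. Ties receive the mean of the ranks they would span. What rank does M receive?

4.5

Sorted (ascending): 18, 18, 21, 32, 32, 44, 44, 55
The 2 values of 18 occupy positions 1–2 → average rank (1+2)/2 = 1.5.
The 2 values of 32 occupy positions 4–5 → average rank (4+5)/2 = 4.5.
The 2 values of 44 occupy positions 6–7 → average rank (6+7)/2 = 6.5.
M has value 32 min → rank 4.5.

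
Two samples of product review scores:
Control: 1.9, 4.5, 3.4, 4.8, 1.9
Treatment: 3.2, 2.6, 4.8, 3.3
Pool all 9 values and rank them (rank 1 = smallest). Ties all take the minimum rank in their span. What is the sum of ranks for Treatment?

20

Sorted (ascending): 1.9, 1.9, 2.6, 3.2, 3.3, 3.4, 4.5, 4.8, 4.8
The 2 values of 1.9 occupy positions 1–2 → each gets rank 1.
The 2 values of 4.8 occupy positions 8–9 → each gets rank 8.
Treatment values → pooled ranks: 3.2→4, 2.6→3, 4.8→8, 3.3→5
Rank sum = 4 + 3 + 8 + 5 = 20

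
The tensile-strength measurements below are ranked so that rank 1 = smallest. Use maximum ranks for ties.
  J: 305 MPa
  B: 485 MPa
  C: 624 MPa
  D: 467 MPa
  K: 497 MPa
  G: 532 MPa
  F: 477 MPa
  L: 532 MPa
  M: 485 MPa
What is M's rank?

Sorted (ascending): 305, 467, 477, 485, 485, 497, 532, 532, 624
The 2 values of 485 occupy positions 4–5 → each gets rank 5.
The 2 values of 532 occupy positions 7–8 → each gets rank 8.
M has value 485 MPa → rank 5.

5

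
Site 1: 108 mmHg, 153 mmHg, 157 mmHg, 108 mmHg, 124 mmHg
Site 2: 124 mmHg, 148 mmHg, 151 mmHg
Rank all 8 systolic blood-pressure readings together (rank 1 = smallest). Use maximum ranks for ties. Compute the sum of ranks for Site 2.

Sorted (ascending): 108, 108, 124, 124, 148, 151, 153, 157
The 2 values of 108 occupy positions 1–2 → each gets rank 2.
The 2 values of 124 occupy positions 3–4 → each gets rank 4.
Site 2 values → pooled ranks: 124→4, 148→5, 151→6
Rank sum = 4 + 5 + 6 = 15

15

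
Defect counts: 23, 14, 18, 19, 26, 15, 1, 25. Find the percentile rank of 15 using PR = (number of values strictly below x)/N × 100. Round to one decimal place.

N = 8.
Strictly below 15: 2. Equal to 15: 1.
PR = 2/8 × 100 = 25.0

25.0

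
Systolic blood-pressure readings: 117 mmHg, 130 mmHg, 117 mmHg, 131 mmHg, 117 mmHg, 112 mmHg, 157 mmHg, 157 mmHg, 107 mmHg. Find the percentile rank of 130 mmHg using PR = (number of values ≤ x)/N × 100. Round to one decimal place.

66.7

N = 9.
Strictly below 130: 5. Equal to 130: 1.
PR = 6/9 × 100 = 66.7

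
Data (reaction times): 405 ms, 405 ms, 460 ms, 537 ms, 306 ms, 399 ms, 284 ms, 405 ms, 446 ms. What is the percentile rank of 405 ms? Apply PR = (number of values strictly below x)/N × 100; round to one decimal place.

33.3

N = 9.
Strictly below 405: 3. Equal to 405: 3.
PR = 3/9 × 100 = 33.3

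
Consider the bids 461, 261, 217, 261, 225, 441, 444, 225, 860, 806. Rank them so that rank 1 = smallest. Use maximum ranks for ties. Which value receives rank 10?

860

Sorted (ascending): 217, 225, 225, 261, 261, 441, 444, 461, 806, 860
The 2 values of 225 occupy positions 2–3 → each gets rank 3.
The 2 values of 261 occupy positions 4–5 → each gets rank 5.
Rank 10 → value 860.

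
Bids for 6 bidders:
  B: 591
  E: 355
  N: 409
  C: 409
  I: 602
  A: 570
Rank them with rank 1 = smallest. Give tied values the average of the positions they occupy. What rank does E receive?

Sorted (ascending): 355, 409, 409, 570, 591, 602
The 2 values of 409 occupy positions 2–3 → average rank (2+3)/2 = 2.5.
E has value 355 → rank 1.

1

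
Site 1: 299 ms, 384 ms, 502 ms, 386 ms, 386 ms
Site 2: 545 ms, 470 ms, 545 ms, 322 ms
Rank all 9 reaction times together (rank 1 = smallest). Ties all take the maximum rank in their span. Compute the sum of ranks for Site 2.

26

Sorted (ascending): 299, 322, 384, 386, 386, 470, 502, 545, 545
The 2 values of 386 occupy positions 4–5 → each gets rank 5.
The 2 values of 545 occupy positions 8–9 → each gets rank 9.
Site 2 values → pooled ranks: 545→9, 470→6, 545→9, 322→2
Rank sum = 9 + 6 + 9 + 2 = 26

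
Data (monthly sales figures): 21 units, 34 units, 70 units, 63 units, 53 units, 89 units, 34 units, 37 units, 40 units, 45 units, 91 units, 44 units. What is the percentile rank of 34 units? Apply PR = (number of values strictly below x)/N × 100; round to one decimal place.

8.3

N = 12.
Strictly below 34: 1. Equal to 34: 2.
PR = 1/12 × 100 = 8.3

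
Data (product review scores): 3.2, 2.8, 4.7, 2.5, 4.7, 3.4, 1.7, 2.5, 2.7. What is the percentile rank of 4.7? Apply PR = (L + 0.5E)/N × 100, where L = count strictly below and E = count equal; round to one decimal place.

N = 9.
Strictly below 4.7: 7. Equal to 4.7: 2.
PR = (7 + 0.5·2)/9 × 100 = 88.9

88.9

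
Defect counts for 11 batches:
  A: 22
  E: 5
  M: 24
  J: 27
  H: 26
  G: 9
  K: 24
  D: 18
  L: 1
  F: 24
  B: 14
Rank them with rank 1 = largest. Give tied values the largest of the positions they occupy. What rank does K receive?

5

Sorted (descending): 27, 26, 24, 24, 24, 22, 18, 14, 9, 5, 1
The 3 values of 24 occupy positions 3–5 → each gets rank 5.
K has value 24 → rank 5.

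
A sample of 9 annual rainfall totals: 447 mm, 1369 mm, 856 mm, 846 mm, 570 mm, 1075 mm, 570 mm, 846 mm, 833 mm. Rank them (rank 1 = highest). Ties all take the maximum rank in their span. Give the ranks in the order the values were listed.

Sorted (descending): 1369, 1075, 856, 846, 846, 833, 570, 570, 447
The 2 values of 846 occupy positions 4–5 → each gets rank 5.
The 2 values of 570 occupy positions 7–8 → each gets rank 8.

9, 1, 3, 5, 8, 2, 8, 5, 6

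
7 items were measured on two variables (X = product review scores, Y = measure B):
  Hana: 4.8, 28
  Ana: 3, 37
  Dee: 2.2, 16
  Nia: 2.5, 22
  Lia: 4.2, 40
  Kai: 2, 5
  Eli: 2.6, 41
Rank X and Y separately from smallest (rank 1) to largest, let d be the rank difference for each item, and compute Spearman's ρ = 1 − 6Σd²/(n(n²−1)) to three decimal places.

Ranks of variable 1: 7, 5, 2, 3, 6, 1, 4
Ranks of variable 2: 4, 5, 2, 3, 6, 1, 7
d = r₁ − r₂: 3, 0, 0, 0, 0, 0, -3
d²: 9, 0, 0, 0, 0, 0, 9; Σd² = 18
ρ = 1 − 6·18/(7·48) = 1 − 108/336 = 0.679

0.679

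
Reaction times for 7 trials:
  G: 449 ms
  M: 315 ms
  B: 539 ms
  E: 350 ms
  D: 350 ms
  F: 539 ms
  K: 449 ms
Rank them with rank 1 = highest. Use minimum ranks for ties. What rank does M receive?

Sorted (descending): 539, 539, 449, 449, 350, 350, 315
The 2 values of 539 occupy positions 1–2 → each gets rank 1.
The 2 values of 449 occupy positions 3–4 → each gets rank 3.
The 2 values of 350 occupy positions 5–6 → each gets rank 5.
M has value 315 ms → rank 7.

7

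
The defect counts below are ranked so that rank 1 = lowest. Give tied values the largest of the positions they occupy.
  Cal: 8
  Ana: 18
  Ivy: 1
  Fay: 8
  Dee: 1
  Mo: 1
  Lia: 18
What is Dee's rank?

3

Sorted (ascending): 1, 1, 1, 8, 8, 18, 18
The 3 values of 1 occupy positions 1–3 → each gets rank 3.
The 2 values of 8 occupy positions 4–5 → each gets rank 5.
The 2 values of 18 occupy positions 6–7 → each gets rank 7.
Dee has value 1 → rank 3.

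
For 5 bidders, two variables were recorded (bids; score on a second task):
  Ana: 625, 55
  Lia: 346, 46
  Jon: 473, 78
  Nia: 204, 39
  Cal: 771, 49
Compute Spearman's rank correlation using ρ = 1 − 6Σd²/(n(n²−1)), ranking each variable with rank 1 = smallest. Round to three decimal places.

Ranks of variable 1: 4, 2, 3, 1, 5
Ranks of variable 2: 4, 2, 5, 1, 3
d = r₁ − r₂: 0, 0, -2, 0, 2
d²: 0, 0, 4, 0, 4; Σd² = 8
ρ = 1 − 6·8/(5·24) = 1 − 48/120 = 0.600

0.600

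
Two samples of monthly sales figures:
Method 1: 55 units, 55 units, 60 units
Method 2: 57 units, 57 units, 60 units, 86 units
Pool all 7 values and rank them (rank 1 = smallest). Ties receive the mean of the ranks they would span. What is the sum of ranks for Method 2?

19.5

Sorted (ascending): 55, 55, 57, 57, 60, 60, 86
The 2 values of 55 occupy positions 1–2 → average rank (1+2)/2 = 1.5.
The 2 values of 57 occupy positions 3–4 → average rank (3+4)/2 = 3.5.
The 2 values of 60 occupy positions 5–6 → average rank (5+6)/2 = 5.5.
Method 2 values → pooled ranks: 57→3.5, 57→3.5, 60→5.5, 86→7
Rank sum = 3.5 + 3.5 + 5.5 + 7 = 19.5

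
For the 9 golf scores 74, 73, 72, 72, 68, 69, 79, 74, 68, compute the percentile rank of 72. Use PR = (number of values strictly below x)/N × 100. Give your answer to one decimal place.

N = 9.
Strictly below 72: 3. Equal to 72: 2.
PR = 3/9 × 100 = 33.3

33.3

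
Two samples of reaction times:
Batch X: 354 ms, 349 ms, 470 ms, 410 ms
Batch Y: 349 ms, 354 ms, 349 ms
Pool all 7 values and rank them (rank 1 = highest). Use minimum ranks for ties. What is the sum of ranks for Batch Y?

Sorted (descending): 470, 410, 354, 354, 349, 349, 349
The 2 values of 354 occupy positions 3–4 → each gets rank 3.
The 3 values of 349 occupy positions 5–7 → each gets rank 5.
Batch Y values → pooled ranks: 349→5, 354→3, 349→5
Rank sum = 5 + 3 + 5 = 13

13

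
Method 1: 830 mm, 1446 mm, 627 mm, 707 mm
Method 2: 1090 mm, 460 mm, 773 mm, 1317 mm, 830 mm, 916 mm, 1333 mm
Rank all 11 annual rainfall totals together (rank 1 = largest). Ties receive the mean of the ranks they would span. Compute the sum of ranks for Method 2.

Sorted (descending): 1446, 1333, 1317, 1090, 916, 830, 830, 773, 707, 627, 460
The 2 values of 830 occupy positions 6–7 → average rank (6+7)/2 = 6.5.
Method 2 values → pooled ranks: 1090→4, 460→11, 773→8, 1317→3, 830→6.5, 916→5, 1333→2
Rank sum = 4 + 11 + 8 + 3 + 6.5 + 5 + 2 = 39.5

39.5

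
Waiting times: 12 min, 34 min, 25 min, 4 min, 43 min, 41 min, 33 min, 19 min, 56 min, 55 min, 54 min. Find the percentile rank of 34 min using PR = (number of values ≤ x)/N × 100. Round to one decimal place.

54.5

N = 11.
Strictly below 34: 5. Equal to 34: 1.
PR = 6/11 × 100 = 54.5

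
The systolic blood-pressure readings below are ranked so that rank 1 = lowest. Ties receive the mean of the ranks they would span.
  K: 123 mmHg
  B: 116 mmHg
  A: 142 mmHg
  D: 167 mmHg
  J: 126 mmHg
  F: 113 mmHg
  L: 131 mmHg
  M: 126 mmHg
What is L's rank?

Sorted (ascending): 113, 116, 123, 126, 126, 131, 142, 167
The 2 values of 126 occupy positions 4–5 → average rank (4+5)/2 = 4.5.
L has value 131 mmHg → rank 6.

6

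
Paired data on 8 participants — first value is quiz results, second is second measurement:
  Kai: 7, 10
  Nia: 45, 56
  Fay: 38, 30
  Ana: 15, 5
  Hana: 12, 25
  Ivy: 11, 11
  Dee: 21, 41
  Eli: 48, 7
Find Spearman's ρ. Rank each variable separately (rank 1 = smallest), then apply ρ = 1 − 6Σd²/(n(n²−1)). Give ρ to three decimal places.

Ranks of variable 1: 1, 7, 6, 4, 3, 2, 5, 8
Ranks of variable 2: 3, 8, 6, 1, 5, 4, 7, 2
d = r₁ − r₂: -2, -1, 0, 3, -2, -2, -2, 6
d²: 4, 1, 0, 9, 4, 4, 4, 36; Σd² = 62
ρ = 1 − 6·62/(8·63) = 1 − 372/504 = 0.262

0.262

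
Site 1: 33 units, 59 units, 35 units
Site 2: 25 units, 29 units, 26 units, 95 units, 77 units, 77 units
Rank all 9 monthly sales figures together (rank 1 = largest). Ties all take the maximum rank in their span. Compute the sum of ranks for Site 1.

15

Sorted (descending): 95, 77, 77, 59, 35, 33, 29, 26, 25
The 2 values of 77 occupy positions 2–3 → each gets rank 3.
Site 1 values → pooled ranks: 33→6, 59→4, 35→5
Rank sum = 6 + 4 + 5 = 15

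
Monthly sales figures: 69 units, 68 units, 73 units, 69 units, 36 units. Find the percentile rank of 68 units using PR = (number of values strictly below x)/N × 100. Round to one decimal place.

20.0

N = 5.
Strictly below 68: 1. Equal to 68: 1.
PR = 1/5 × 100 = 20.0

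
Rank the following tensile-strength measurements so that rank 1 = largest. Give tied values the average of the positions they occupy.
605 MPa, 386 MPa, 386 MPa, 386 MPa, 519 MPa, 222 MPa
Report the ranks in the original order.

Sorted (descending): 605, 519, 386, 386, 386, 222
The 3 values of 386 occupy positions 3–5 → average rank 4.

1, 4, 4, 4, 2, 6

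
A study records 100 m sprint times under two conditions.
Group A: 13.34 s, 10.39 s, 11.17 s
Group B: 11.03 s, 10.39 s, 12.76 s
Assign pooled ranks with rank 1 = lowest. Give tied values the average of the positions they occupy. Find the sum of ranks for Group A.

Sorted (ascending): 10.39, 10.39, 11.03, 11.17, 12.76, 13.34
The 2 values of 10.39 occupy positions 1–2 → average rank (1+2)/2 = 1.5.
Group A values → pooled ranks: 13.34→6, 10.39→1.5, 11.17→4
Rank sum = 6 + 1.5 + 4 = 11.5

11.5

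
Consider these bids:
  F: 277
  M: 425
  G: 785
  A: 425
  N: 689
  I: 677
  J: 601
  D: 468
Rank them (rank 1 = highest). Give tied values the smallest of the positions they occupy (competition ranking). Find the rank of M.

Sorted (descending): 785, 689, 677, 601, 468, 425, 425, 277
The 2 values of 425 occupy positions 6–7 → each gets rank 6.
M has value 425 → rank 6.

6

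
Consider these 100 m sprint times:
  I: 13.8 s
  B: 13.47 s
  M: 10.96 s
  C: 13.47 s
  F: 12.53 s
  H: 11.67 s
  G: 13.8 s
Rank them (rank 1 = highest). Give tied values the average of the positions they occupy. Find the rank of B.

Sorted (descending): 13.8, 13.8, 13.47, 13.47, 12.53, 11.67, 10.96
The 2 values of 13.8 occupy positions 1–2 → average rank (1+2)/2 = 1.5.
The 2 values of 13.47 occupy positions 3–4 → average rank (3+4)/2 = 3.5.
B has value 13.47 s → rank 3.5.

3.5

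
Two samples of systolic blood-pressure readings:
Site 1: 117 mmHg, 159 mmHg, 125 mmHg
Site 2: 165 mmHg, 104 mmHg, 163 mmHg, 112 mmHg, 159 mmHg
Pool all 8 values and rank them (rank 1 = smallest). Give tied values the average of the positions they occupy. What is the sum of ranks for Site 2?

Sorted (ascending): 104, 112, 117, 125, 159, 159, 163, 165
The 2 values of 159 occupy positions 5–6 → average rank (5+6)/2 = 5.5.
Site 2 values → pooled ranks: 165→8, 104→1, 163→7, 112→2, 159→5.5
Rank sum = 8 + 1 + 7 + 2 + 5.5 = 23.5

23.5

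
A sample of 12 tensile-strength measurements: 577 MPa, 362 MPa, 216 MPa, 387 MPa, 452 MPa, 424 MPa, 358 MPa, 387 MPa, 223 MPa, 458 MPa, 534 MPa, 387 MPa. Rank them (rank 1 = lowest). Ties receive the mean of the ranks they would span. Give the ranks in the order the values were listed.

Sorted (ascending): 216, 223, 358, 362, 387, 387, 387, 424, 452, 458, 534, 577
The 3 values of 387 occupy positions 5–7 → average rank 6.

12, 4, 1, 6, 9, 8, 3, 6, 2, 10, 11, 6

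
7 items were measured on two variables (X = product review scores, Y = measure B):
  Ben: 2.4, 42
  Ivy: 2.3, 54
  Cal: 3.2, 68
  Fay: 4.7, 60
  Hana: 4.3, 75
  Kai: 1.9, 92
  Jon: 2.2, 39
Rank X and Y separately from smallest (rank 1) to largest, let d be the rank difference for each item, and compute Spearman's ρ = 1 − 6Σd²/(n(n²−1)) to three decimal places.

0.107

Ranks of variable 1: 4, 3, 5, 7, 6, 1, 2
Ranks of variable 2: 2, 3, 5, 4, 6, 7, 1
d = r₁ − r₂: 2, 0, 0, 3, 0, -6, 1
d²: 4, 0, 0, 9, 0, 36, 1; Σd² = 50
ρ = 1 − 6·50/(7·48) = 1 − 300/336 = 0.107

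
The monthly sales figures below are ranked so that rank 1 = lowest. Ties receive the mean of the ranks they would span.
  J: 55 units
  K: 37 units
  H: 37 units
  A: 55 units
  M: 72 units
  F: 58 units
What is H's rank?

Sorted (ascending): 37, 37, 55, 55, 58, 72
The 2 values of 37 occupy positions 1–2 → average rank (1+2)/2 = 1.5.
The 2 values of 55 occupy positions 3–4 → average rank (3+4)/2 = 3.5.
H has value 37 units → rank 1.5.

1.5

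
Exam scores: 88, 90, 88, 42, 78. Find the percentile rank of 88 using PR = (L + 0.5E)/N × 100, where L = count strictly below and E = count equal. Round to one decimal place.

N = 5.
Strictly below 88: 2. Equal to 88: 2.
PR = (2 + 0.5·2)/5 × 100 = 60.0

60.0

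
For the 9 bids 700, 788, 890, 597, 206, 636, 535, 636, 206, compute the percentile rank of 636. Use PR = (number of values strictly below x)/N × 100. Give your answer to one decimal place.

44.4

N = 9.
Strictly below 636: 4. Equal to 636: 2.
PR = 4/9 × 100 = 44.4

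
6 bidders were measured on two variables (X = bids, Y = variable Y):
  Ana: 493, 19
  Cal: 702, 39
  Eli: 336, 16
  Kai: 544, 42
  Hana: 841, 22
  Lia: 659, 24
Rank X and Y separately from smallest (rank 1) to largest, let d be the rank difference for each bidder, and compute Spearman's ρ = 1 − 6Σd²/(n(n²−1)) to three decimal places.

0.486

Ranks of variable 1: 2, 5, 1, 3, 6, 4
Ranks of variable 2: 2, 5, 1, 6, 3, 4
d = r₁ − r₂: 0, 0, 0, -3, 3, 0
d²: 0, 0, 0, 9, 9, 0; Σd² = 18
ρ = 1 − 6·18/(6·35) = 1 − 108/210 = 0.486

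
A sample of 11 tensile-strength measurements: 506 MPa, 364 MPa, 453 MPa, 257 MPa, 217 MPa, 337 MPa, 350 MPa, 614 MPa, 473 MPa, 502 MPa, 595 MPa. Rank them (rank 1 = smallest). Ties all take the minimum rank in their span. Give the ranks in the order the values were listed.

Sorted (ascending): 217, 257, 337, 350, 364, 453, 473, 502, 506, 595, 614
No ties — each value takes its position as its rank.

9, 5, 6, 2, 1, 3, 4, 11, 7, 8, 10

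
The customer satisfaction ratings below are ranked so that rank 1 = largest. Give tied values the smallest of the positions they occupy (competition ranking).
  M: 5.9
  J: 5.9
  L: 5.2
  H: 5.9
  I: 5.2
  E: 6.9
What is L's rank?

Sorted (descending): 6.9, 5.9, 5.9, 5.9, 5.2, 5.2
The 3 values of 5.9 occupy positions 2–4 → each gets rank 2.
The 2 values of 5.2 occupy positions 5–6 → each gets rank 5.
L has value 5.2 → rank 5.

5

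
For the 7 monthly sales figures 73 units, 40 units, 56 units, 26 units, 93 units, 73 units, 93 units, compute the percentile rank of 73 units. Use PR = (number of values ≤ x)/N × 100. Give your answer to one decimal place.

N = 7.
Strictly below 73: 3. Equal to 73: 2.
PR = 5/7 × 100 = 71.4

71.4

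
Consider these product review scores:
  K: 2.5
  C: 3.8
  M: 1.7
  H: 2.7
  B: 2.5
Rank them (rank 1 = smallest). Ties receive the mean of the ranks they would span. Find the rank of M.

1

Sorted (ascending): 1.7, 2.5, 2.5, 2.7, 3.8
The 2 values of 2.5 occupy positions 2–3 → average rank (2+3)/2 = 2.5.
M has value 1.7 → rank 1.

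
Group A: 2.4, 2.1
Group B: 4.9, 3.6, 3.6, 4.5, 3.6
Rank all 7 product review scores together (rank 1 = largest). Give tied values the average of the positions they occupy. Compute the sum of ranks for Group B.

Sorted (descending): 4.9, 4.5, 3.6, 3.6, 3.6, 2.4, 2.1
The 3 values of 3.6 occupy positions 3–5 → average rank 4.
Group B values → pooled ranks: 4.9→1, 3.6→4, 3.6→4, 4.5→2, 3.6→4
Rank sum = 1 + 4 + 4 + 2 + 4 = 15

15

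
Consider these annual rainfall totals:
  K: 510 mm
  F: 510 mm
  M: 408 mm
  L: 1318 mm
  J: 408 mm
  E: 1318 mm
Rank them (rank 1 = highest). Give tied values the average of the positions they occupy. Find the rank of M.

Sorted (descending): 1318, 1318, 510, 510, 408, 408
The 2 values of 1318 occupy positions 1–2 → average rank (1+2)/2 = 1.5.
The 2 values of 510 occupy positions 3–4 → average rank (3+4)/2 = 3.5.
The 2 values of 408 occupy positions 5–6 → average rank (5+6)/2 = 5.5.
M has value 408 mm → rank 5.5.

5.5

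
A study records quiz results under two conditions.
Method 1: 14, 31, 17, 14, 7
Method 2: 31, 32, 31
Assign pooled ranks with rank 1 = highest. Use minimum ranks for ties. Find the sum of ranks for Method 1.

Sorted (descending): 32, 31, 31, 31, 17, 14, 14, 7
The 3 values of 31 occupy positions 2–4 → each gets rank 2.
The 2 values of 14 occupy positions 6–7 → each gets rank 6.
Method 1 values → pooled ranks: 14→6, 31→2, 17→5, 14→6, 7→8
Rank sum = 6 + 2 + 5 + 6 + 8 = 27

27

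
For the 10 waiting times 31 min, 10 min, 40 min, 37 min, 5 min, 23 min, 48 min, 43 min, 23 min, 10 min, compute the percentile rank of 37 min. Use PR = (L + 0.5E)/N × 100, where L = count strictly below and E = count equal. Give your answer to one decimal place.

N = 10.
Strictly below 37: 6. Equal to 37: 1.
PR = (6 + 0.5·1)/10 × 100 = 65.0

65.0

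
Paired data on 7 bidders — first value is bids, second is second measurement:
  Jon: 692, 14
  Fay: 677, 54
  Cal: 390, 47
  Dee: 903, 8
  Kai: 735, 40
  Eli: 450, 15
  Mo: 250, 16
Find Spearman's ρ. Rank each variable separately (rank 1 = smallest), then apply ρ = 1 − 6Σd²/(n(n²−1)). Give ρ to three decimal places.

Ranks of variable 1: 5, 4, 2, 7, 6, 3, 1
Ranks of variable 2: 2, 7, 6, 1, 5, 3, 4
d = r₁ − r₂: 3, -3, -4, 6, 1, 0, -3
d²: 9, 9, 16, 36, 1, 0, 9; Σd² = 80
ρ = 1 − 6·80/(7·48) = 1 − 480/336 = -0.429

-0.429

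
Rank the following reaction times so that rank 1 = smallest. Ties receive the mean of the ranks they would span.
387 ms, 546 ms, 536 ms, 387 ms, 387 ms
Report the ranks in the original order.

2, 5, 4, 2, 2

Sorted (ascending): 387, 387, 387, 536, 546
The 3 values of 387 occupy positions 1–3 → average rank 2.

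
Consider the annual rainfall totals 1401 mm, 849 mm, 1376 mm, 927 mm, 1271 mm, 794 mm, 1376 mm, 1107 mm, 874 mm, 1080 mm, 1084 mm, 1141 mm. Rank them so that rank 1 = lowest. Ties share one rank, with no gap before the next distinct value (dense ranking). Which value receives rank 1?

794

Sorted (ascending): 794, 849, 874, 927, 1080, 1084, 1107, 1141, 1271, 1376, 1376, 1401
The 2 values of 1376 share dense rank 10.
Remaining distinct values take the next consecutive integers.
Rank 1 → value 794.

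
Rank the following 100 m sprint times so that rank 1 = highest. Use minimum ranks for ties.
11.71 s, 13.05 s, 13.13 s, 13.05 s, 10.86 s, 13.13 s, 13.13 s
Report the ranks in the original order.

6, 4, 1, 4, 7, 1, 1

Sorted (descending): 13.13, 13.13, 13.13, 13.05, 13.05, 11.71, 10.86
The 3 values of 13.13 occupy positions 1–3 → each gets rank 1.
The 2 values of 13.05 occupy positions 4–5 → each gets rank 4.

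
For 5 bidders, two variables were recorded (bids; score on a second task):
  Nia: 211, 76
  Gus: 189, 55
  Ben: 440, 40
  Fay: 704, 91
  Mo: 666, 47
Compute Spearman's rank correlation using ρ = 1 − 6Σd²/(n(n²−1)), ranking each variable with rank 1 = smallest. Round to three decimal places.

Ranks of variable 1: 2, 1, 3, 5, 4
Ranks of variable 2: 4, 3, 1, 5, 2
d = r₁ − r₂: -2, -2, 2, 0, 2
d²: 4, 4, 4, 0, 4; Σd² = 16
ρ = 1 − 6·16/(5·24) = 1 − 96/120 = 0.200

0.200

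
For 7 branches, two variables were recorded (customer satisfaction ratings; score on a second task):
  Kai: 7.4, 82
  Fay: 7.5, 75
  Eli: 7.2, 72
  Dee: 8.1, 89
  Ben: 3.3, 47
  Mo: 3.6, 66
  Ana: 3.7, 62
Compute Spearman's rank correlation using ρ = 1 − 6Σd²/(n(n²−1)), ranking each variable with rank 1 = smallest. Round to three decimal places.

Ranks of variable 1: 5, 6, 4, 7, 1, 2, 3
Ranks of variable 2: 6, 5, 4, 7, 1, 3, 2
d = r₁ − r₂: -1, 1, 0, 0, 0, -1, 1
d²: 1, 1, 0, 0, 0, 1, 1; Σd² = 4
ρ = 1 − 6·4/(7·48) = 1 − 24/336 = 0.929

0.929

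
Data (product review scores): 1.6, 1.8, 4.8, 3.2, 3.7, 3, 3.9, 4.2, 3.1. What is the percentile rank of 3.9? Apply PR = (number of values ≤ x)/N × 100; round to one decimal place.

N = 9.
Strictly below 3.9: 6. Equal to 3.9: 1.
PR = 7/9 × 100 = 77.8

77.8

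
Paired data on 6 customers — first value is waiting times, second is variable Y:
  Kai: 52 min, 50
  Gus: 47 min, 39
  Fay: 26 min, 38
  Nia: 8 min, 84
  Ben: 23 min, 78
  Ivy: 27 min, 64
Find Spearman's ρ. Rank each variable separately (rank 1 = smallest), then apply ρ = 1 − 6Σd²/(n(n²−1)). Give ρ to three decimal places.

Ranks of variable 1: 6, 5, 3, 1, 2, 4
Ranks of variable 2: 3, 2, 1, 6, 5, 4
d = r₁ − r₂: 3, 3, 2, -5, -3, 0
d²: 9, 9, 4, 25, 9, 0; Σd² = 56
ρ = 1 − 6·56/(6·35) = 1 − 336/210 = -0.600

-0.600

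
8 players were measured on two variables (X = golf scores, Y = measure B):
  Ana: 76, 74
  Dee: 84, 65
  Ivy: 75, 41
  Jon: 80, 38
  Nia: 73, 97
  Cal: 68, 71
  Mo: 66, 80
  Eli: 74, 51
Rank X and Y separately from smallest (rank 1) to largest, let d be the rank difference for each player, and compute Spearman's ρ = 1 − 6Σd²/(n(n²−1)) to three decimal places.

-0.571

Ranks of variable 1: 6, 8, 5, 7, 3, 2, 1, 4
Ranks of variable 2: 6, 4, 2, 1, 8, 5, 7, 3
d = r₁ − r₂: 0, 4, 3, 6, -5, -3, -6, 1
d²: 0, 16, 9, 36, 25, 9, 36, 1; Σd² = 132
ρ = 1 − 6·132/(8·63) = 1 − 792/504 = -0.571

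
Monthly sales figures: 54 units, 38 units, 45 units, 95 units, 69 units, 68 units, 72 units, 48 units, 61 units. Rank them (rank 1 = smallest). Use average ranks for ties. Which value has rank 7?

69

Sorted (ascending): 38, 45, 48, 54, 61, 68, 69, 72, 95
No ties — each value takes its position as its rank.
Rank 7 → value 69.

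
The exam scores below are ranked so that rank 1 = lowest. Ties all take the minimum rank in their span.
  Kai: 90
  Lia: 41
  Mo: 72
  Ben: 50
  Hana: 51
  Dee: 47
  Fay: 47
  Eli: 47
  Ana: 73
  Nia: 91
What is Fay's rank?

2

Sorted (ascending): 41, 47, 47, 47, 50, 51, 72, 73, 90, 91
The 3 values of 47 occupy positions 2–4 → each gets rank 2.
Fay has value 47 → rank 2.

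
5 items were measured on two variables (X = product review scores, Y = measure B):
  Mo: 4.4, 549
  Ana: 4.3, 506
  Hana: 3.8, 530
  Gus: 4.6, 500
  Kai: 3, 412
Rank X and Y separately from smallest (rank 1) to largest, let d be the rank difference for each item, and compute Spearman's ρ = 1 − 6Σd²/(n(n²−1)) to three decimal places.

0.300

Ranks of variable 1: 4, 3, 2, 5, 1
Ranks of variable 2: 5, 3, 4, 2, 1
d = r₁ − r₂: -1, 0, -2, 3, 0
d²: 1, 0, 4, 9, 0; Σd² = 14
ρ = 1 − 6·14/(5·24) = 1 − 84/120 = 0.300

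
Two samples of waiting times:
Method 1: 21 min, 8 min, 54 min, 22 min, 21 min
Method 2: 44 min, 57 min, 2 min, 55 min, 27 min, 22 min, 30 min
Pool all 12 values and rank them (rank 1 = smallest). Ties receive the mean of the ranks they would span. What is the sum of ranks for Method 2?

Sorted (ascending): 2, 8, 21, 21, 22, 22, 27, 30, 44, 54, 55, 57
The 2 values of 21 occupy positions 3–4 → average rank (3+4)/2 = 3.5.
The 2 values of 22 occupy positions 5–6 → average rank (5+6)/2 = 5.5.
Method 2 values → pooled ranks: 44→9, 57→12, 2→1, 55→11, 27→7, 22→5.5, 30→8
Rank sum = 9 + 12 + 1 + 11 + 7 + 5.5 + 8 = 53.5

53.5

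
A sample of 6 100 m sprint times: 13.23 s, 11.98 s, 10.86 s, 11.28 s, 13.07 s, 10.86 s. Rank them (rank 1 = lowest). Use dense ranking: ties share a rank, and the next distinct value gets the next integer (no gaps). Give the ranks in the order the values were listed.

5, 3, 1, 2, 4, 1

Sorted (ascending): 10.86, 10.86, 11.28, 11.98, 13.07, 13.23
The 2 values of 10.86 share dense rank 1.
Remaining distinct values take the next consecutive integers.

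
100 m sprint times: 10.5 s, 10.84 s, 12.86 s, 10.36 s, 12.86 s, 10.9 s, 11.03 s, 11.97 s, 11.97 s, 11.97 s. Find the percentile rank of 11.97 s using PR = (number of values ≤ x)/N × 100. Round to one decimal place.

N = 10.
Strictly below 11.97: 5. Equal to 11.97: 3.
PR = 8/10 × 100 = 80.0

80.0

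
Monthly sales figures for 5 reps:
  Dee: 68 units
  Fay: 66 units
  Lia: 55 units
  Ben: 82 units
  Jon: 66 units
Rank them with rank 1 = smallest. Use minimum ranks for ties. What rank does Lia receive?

Sorted (ascending): 55, 66, 66, 68, 82
The 2 values of 66 occupy positions 2–3 → each gets rank 2.
Lia has value 55 units → rank 1.

1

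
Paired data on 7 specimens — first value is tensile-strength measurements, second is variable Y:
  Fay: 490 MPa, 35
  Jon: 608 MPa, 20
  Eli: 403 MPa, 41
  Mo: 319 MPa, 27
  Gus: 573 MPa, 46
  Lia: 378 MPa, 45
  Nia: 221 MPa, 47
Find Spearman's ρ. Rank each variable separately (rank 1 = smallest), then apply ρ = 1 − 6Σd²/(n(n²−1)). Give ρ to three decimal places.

-0.429

Ranks of variable 1: 5, 7, 4, 2, 6, 3, 1
Ranks of variable 2: 3, 1, 4, 2, 6, 5, 7
d = r₁ − r₂: 2, 6, 0, 0, 0, -2, -6
d²: 4, 36, 0, 0, 0, 4, 36; Σd² = 80
ρ = 1 − 6·80/(7·48) = 1 − 480/336 = -0.429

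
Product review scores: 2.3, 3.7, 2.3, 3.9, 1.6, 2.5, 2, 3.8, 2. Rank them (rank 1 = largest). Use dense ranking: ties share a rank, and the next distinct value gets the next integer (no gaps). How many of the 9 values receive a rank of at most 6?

8

Sorted (descending): 3.9, 3.8, 3.7, 2.5, 2.3, 2.3, 2, 2, 1.6
The 2 values of 2.3 share dense rank 5.
The 2 values of 2 share dense rank 6.
Remaining distinct values take the next consecutive integers.
Ranks ≤ 6: {1, 2, 3, 4, 5, 5, 6, 6} → 8 values.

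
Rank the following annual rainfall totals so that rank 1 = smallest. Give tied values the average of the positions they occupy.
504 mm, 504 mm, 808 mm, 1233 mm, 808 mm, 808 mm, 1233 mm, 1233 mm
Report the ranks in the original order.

1.5, 1.5, 4, 7, 4, 4, 7, 7

Sorted (ascending): 504, 504, 808, 808, 808, 1233, 1233, 1233
The 2 values of 504 occupy positions 1–2 → average rank (1+2)/2 = 1.5.
The 3 values of 808 occupy positions 3–5 → average rank 4.
The 3 values of 1233 occupy positions 6–8 → average rank 7.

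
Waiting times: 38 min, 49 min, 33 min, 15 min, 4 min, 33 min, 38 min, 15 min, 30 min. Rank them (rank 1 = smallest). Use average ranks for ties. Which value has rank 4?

30

Sorted (ascending): 4, 15, 15, 30, 33, 33, 38, 38, 49
The 2 values of 15 occupy positions 2–3 → average rank (2+3)/2 = 2.5.
The 2 values of 33 occupy positions 5–6 → average rank (5+6)/2 = 5.5.
The 2 values of 38 occupy positions 7–8 → average rank (7+8)/2 = 7.5.
Rank 4 → value 30.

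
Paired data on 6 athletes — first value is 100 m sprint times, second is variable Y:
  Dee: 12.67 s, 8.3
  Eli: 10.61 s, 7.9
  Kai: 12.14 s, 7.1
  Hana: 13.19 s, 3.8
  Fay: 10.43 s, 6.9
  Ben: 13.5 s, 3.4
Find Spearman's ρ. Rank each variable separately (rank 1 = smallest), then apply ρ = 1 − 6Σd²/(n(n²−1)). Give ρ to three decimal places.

-0.486

Ranks of variable 1: 4, 2, 3, 5, 1, 6
Ranks of variable 2: 6, 5, 4, 2, 3, 1
d = r₁ − r₂: -2, -3, -1, 3, -2, 5
d²: 4, 9, 1, 9, 4, 25; Σd² = 52
ρ = 1 − 6·52/(6·35) = 1 − 312/210 = -0.486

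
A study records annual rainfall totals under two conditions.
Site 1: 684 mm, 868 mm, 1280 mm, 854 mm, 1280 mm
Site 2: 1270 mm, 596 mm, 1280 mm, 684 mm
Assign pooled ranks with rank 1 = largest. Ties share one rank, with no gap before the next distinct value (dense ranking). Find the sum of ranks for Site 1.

14

Sorted (descending): 1280, 1280, 1280, 1270, 868, 854, 684, 684, 596
The 3 values of 1280 share dense rank 1.
The 2 values of 684 share dense rank 5.
Remaining distinct values take the next consecutive integers.
Site 1 values → pooled ranks: 684→5, 868→3, 1280→1, 854→4, 1280→1
Rank sum = 5 + 3 + 1 + 4 + 1 = 14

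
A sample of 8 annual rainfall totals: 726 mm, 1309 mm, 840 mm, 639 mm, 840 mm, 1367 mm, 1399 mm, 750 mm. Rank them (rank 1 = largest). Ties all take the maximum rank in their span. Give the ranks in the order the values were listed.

7, 3, 5, 8, 5, 2, 1, 6

Sorted (descending): 1399, 1367, 1309, 840, 840, 750, 726, 639
The 2 values of 840 occupy positions 4–5 → each gets rank 5.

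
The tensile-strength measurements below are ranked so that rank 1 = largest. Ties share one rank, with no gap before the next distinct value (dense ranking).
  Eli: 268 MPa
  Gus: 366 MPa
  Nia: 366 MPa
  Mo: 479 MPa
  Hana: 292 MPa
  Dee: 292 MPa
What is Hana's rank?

Sorted (descending): 479, 366, 366, 292, 292, 268
The 2 values of 366 share dense rank 2.
The 2 values of 292 share dense rank 3.
Remaining distinct values take the next consecutive integers.
Hana has value 292 MPa → rank 3.

3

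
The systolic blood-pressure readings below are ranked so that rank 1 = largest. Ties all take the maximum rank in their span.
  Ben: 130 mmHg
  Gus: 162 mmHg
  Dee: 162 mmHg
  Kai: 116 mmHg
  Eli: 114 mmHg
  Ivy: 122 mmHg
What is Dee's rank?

2

Sorted (descending): 162, 162, 130, 122, 116, 114
The 2 values of 162 occupy positions 1–2 → each gets rank 2.
Dee has value 162 mmHg → rank 2.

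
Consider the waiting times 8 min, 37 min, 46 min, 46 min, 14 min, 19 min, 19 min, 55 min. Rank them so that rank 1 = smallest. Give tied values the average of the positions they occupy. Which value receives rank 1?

Sorted (ascending): 8, 14, 19, 19, 37, 46, 46, 55
The 2 values of 19 occupy positions 3–4 → average rank (3+4)/2 = 3.5.
The 2 values of 46 occupy positions 6–7 → average rank (6+7)/2 = 6.5.
Rank 1 → value 8.

8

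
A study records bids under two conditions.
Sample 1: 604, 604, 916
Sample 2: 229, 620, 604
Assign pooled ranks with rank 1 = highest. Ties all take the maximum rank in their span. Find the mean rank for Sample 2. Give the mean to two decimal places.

Sorted (descending): 916, 620, 604, 604, 604, 229
The 3 values of 604 occupy positions 3–5 → each gets rank 5.
Sample 2 values → pooled ranks: 229→6, 620→2, 604→5
Mean rank = (6 + 2 + 5) / 3 = 4.33

4.33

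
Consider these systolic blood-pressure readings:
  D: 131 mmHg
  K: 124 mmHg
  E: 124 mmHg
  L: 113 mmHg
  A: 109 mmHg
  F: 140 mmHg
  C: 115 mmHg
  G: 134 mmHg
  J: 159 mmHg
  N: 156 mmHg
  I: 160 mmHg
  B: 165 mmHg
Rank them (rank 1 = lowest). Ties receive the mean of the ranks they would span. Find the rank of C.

Sorted (ascending): 109, 113, 115, 124, 124, 131, 134, 140, 156, 159, 160, 165
The 2 values of 124 occupy positions 4–5 → average rank (4+5)/2 = 4.5.
C has value 115 mmHg → rank 3.

3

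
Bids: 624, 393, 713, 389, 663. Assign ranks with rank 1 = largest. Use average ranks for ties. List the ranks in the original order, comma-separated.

3, 4, 1, 5, 2

Sorted (descending): 713, 663, 624, 393, 389
No ties — each value takes its position as its rank.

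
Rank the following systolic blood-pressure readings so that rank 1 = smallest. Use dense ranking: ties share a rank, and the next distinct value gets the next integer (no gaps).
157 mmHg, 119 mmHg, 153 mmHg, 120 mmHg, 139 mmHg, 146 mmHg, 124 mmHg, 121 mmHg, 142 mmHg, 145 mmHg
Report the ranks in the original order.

Sorted (ascending): 119, 120, 121, 124, 139, 142, 145, 146, 153, 157
No ties — each value takes its position as its rank.

10, 1, 9, 2, 5, 8, 4, 3, 6, 7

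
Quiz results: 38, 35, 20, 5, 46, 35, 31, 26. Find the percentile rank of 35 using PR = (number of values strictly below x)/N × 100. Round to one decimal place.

N = 8.
Strictly below 35: 4. Equal to 35: 2.
PR = 4/8 × 100 = 50.0

50.0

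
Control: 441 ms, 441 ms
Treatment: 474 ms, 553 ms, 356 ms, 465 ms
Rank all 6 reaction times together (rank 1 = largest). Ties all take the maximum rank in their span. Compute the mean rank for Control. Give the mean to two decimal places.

Sorted (descending): 553, 474, 465, 441, 441, 356
The 2 values of 441 occupy positions 4–5 → each gets rank 5.
Control values → pooled ranks: 441→5, 441→5
Mean rank = (5 + 5) / 2 = 5.00

5.00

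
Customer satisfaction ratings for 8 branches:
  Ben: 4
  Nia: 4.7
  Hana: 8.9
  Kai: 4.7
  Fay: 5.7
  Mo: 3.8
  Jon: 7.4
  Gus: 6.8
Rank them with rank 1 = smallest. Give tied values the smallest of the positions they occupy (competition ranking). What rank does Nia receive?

Sorted (ascending): 3.8, 4, 4.7, 4.7, 5.7, 6.8, 7.4, 8.9
The 2 values of 4.7 occupy positions 3–4 → each gets rank 3.
Nia has value 4.7 → rank 3.

3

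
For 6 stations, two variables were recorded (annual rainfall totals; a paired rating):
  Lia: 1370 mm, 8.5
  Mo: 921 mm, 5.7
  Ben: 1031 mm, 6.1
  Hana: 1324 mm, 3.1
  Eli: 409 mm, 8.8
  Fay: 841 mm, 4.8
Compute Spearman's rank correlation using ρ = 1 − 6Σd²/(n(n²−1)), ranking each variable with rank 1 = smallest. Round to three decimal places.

-0.200

Ranks of variable 1: 6, 3, 4, 5, 1, 2
Ranks of variable 2: 5, 3, 4, 1, 6, 2
d = r₁ − r₂: 1, 0, 0, 4, -5, 0
d²: 1, 0, 0, 16, 25, 0; Σd² = 42
ρ = 1 − 6·42/(6·35) = 1 − 252/210 = -0.200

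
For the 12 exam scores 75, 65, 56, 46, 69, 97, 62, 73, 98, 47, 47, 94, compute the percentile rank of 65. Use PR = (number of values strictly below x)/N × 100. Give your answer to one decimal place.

N = 12.
Strictly below 65: 5. Equal to 65: 1.
PR = 5/12 × 100 = 41.7

41.7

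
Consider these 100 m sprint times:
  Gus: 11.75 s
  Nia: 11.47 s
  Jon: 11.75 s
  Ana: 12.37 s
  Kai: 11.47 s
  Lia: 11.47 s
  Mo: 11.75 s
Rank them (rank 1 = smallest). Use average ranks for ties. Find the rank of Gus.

Sorted (ascending): 11.47, 11.47, 11.47, 11.75, 11.75, 11.75, 12.37
The 3 values of 11.47 occupy positions 1–3 → average rank 2.
The 3 values of 11.75 occupy positions 4–6 → average rank 5.
Gus has value 11.75 s → rank 5.

5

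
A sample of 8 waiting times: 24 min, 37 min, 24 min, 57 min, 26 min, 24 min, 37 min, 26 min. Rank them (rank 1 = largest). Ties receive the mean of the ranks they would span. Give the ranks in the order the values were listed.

7, 2.5, 7, 1, 4.5, 7, 2.5, 4.5

Sorted (descending): 57, 37, 37, 26, 26, 24, 24, 24
The 2 values of 37 occupy positions 2–3 → average rank (2+3)/2 = 2.5.
The 2 values of 26 occupy positions 4–5 → average rank (4+5)/2 = 4.5.
The 3 values of 24 occupy positions 6–8 → average rank 7.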